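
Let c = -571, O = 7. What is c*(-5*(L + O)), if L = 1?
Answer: 22840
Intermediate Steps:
c*(-5*(L + O)) = -(-2855)*(1 + 7) = -(-2855)*8 = -571*(-40) = 22840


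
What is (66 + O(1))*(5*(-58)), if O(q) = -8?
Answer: -16820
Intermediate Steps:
(66 + O(1))*(5*(-58)) = (66 - 8)*(5*(-58)) = 58*(-290) = -16820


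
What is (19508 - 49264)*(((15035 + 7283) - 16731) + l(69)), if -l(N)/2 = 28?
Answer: -164580436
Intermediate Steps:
l(N) = -56 (l(N) = -2*28 = -56)
(19508 - 49264)*(((15035 + 7283) - 16731) + l(69)) = (19508 - 49264)*(((15035 + 7283) - 16731) - 56) = -29756*((22318 - 16731) - 56) = -29756*(5587 - 56) = -29756*5531 = -164580436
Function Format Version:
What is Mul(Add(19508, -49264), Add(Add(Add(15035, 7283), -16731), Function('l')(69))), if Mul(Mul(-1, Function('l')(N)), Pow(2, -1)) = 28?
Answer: -164580436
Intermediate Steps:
Function('l')(N) = -56 (Function('l')(N) = Mul(-2, 28) = -56)
Mul(Add(19508, -49264), Add(Add(Add(15035, 7283), -16731), Function('l')(69))) = Mul(Add(19508, -49264), Add(Add(Add(15035, 7283), -16731), -56)) = Mul(-29756, Add(Add(22318, -16731), -56)) = Mul(-29756, Add(5587, -56)) = Mul(-29756, 5531) = -164580436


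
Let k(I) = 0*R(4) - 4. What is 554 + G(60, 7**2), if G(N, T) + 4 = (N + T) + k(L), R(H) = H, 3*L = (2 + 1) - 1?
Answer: 655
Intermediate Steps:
L = 2/3 (L = ((2 + 1) - 1)/3 = (3 - 1)/3 = (1/3)*2 = 2/3 ≈ 0.66667)
k(I) = -4 (k(I) = 0*4 - 4 = 0 - 4 = -4)
G(N, T) = -8 + N + T (G(N, T) = -4 + ((N + T) - 4) = -4 + (-4 + N + T) = -8 + N + T)
554 + G(60, 7**2) = 554 + (-8 + 60 + 7**2) = 554 + (-8 + 60 + 49) = 554 + 101 = 655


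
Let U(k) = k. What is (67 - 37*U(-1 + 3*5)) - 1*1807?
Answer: -2258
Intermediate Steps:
(67 - 37*U(-1 + 3*5)) - 1*1807 = (67 - 37*(-1 + 3*5)) - 1*1807 = (67 - 37*(-1 + 15)) - 1807 = (67 - 37*14) - 1807 = (67 - 518) - 1807 = -451 - 1807 = -2258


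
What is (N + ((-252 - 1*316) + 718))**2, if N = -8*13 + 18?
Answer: 4096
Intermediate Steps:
N = -86 (N = -104 + 18 = -86)
(N + ((-252 - 1*316) + 718))**2 = (-86 + ((-252 - 1*316) + 718))**2 = (-86 + ((-252 - 316) + 718))**2 = (-86 + (-568 + 718))**2 = (-86 + 150)**2 = 64**2 = 4096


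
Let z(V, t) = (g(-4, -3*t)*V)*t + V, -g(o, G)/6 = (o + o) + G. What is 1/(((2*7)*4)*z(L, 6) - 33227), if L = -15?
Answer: -1/820307 ≈ -1.2191e-6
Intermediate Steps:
g(o, G) = -12*o - 6*G (g(o, G) = -6*((o + o) + G) = -6*(2*o + G) = -6*(G + 2*o) = -12*o - 6*G)
z(V, t) = V + V*t*(48 + 18*t) (z(V, t) = ((-12*(-4) - (-18)*t)*V)*t + V = ((48 + 18*t)*V)*t + V = (V*(48 + 18*t))*t + V = V*t*(48 + 18*t) + V = V + V*t*(48 + 18*t))
1/(((2*7)*4)*z(L, 6) - 33227) = 1/(((2*7)*4)*(-15*(1 + 18*6² + 48*6)) - 33227) = 1/((14*4)*(-15*(1 + 18*36 + 288)) - 33227) = 1/(56*(-15*(1 + 648 + 288)) - 33227) = 1/(56*(-15*937) - 33227) = 1/(56*(-14055) - 33227) = 1/(-787080 - 33227) = 1/(-820307) = -1/820307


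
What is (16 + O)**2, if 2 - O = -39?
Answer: 3249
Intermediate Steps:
O = 41 (O = 2 - 1*(-39) = 2 + 39 = 41)
(16 + O)**2 = (16 + 41)**2 = 57**2 = 3249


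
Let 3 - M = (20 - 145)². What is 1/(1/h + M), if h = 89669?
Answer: -89669/1400809117 ≈ -6.4012e-5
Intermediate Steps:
M = -15622 (M = 3 - (20 - 145)² = 3 - 1*(-125)² = 3 - 1*15625 = 3 - 15625 = -15622)
1/(1/h + M) = 1/(1/89669 - 15622) = 1/(-1400809117/89669) = -89669/1400809117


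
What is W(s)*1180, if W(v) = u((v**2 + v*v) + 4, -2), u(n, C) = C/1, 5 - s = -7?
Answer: -2360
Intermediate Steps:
s = 12 (s = 5 - 1*(-7) = 5 + 7 = 12)
u(n, C) = C (u(n, C) = C*1 = C)
W(v) = -2
W(s)*1180 = -2*1180 = -2360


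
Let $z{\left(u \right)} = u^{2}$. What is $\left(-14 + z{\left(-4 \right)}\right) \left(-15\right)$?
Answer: $-30$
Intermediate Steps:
$\left(-14 + z{\left(-4 \right)}\right) \left(-15\right) = \left(-14 + \left(-4\right)^{2}\right) \left(-15\right) = \left(-14 + 16\right) \left(-15\right) = 2 \left(-15\right) = -30$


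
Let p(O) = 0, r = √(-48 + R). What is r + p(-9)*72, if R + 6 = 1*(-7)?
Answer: I*√61 ≈ 7.8102*I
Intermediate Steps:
R = -13 (R = -6 + 1*(-7) = -6 - 7 = -13)
r = I*√61 (r = √(-48 - 13) = √(-61) = I*√61 ≈ 7.8102*I)
r + p(-9)*72 = I*√61 + 0*72 = I*√61 + 0 = I*√61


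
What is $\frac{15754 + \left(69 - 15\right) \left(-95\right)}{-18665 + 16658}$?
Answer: $- \frac{10624}{2007} \approx -5.2935$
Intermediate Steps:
$\frac{15754 + \left(69 - 15\right) \left(-95\right)}{-18665 + 16658} = \frac{15754 + 54 \left(-95\right)}{-2007} = \left(15754 - 5130\right) \left(- \frac{1}{2007}\right) = 10624 \left(- \frac{1}{2007}\right) = - \frac{10624}{2007}$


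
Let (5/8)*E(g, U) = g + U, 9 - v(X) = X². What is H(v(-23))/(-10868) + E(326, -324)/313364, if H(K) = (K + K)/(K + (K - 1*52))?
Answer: -1730297/22349512185 ≈ -7.7420e-5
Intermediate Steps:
v(X) = 9 - X²
E(g, U) = 8*U/5 + 8*g/5 (E(g, U) = 8*(g + U)/5 = 8*(U + g)/5 = 8*U/5 + 8*g/5)
H(K) = 2*K/(-52 + 2*K) (H(K) = (2*K)/(K + (K - 52)) = (2*K)/(K + (-52 + K)) = (2*K)/(-52 + 2*K) = 2*K/(-52 + 2*K))
H(v(-23))/(-10868) + E(326, -324)/313364 = ((9 - 1*(-23)²)/(-26 + (9 - 1*(-23)²)))/(-10868) + ((8/5)*(-324) + (8/5)*326)/313364 = ((9 - 1*529)/(-26 + (9 - 1*529)))*(-1/10868) + (-2592/5 + 2608/5)*(1/313364) = ((9 - 529)/(-26 + (9 - 529)))*(-1/10868) + (16/5)*(1/313364) = -520/(-26 - 520)*(-1/10868) + 4/391705 = -520/(-546)*(-1/10868) + 4/391705 = -520*(-1/546)*(-1/10868) + 4/391705 = (20/21)*(-1/10868) + 4/391705 = -5/57057 + 4/391705 = -1730297/22349512185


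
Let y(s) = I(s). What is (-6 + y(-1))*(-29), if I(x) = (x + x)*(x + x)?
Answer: 58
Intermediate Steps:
I(x) = 4*x² (I(x) = (2*x)*(2*x) = 4*x²)
y(s) = 4*s²
(-6 + y(-1))*(-29) = (-6 + 4*(-1)²)*(-29) = (-6 + 4*1)*(-29) = (-6 + 4)*(-29) = -2*(-29) = 58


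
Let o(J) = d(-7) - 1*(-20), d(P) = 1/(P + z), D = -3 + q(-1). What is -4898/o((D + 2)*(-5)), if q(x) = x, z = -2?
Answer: -44082/179 ≈ -246.27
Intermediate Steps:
D = -4 (D = -3 - 1 = -4)
d(P) = 1/(-2 + P) (d(P) = 1/(P - 2) = 1/(-2 + P))
o(J) = 179/9 (o(J) = 1/(-2 - 7) - 1*(-20) = 1/(-9) + 20 = -⅑ + 20 = 179/9)
-4898/o((D + 2)*(-5)) = -4898/179/9 = -4898*9/179 = -44082/179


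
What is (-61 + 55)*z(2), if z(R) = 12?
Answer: -72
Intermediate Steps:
(-61 + 55)*z(2) = (-61 + 55)*12 = -6*12 = -72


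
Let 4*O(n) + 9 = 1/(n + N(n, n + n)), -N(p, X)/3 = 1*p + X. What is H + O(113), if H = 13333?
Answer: 48203991/3616 ≈ 13331.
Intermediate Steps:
N(p, X) = -3*X - 3*p (N(p, X) = -3*(1*p + X) = -3*(p + X) = -3*(X + p) = -3*X - 3*p)
O(n) = -9/4 - 1/(32*n) (O(n) = -9/4 + 1/(4*(n + (-3*(n + n) - 3*n))) = -9/4 + 1/(4*(n + (-6*n - 3*n))) = -9/4 + 1/(4*(n - 9*n)) = -9/4 + 1/(4*((-8*n))) = -9/4 + (-1/(8*n))/4 = -9/4 - 1/(32*n))
H + O(113) = 13333 + (1/32)*(-1 - 72*113)/113 = 13333 + (1/32)*(1/113)*(-1 - 8136) = 13333 + (1/32)*(1/113)*(-8137) = 13333 - 8137/3616 = 48203991/3616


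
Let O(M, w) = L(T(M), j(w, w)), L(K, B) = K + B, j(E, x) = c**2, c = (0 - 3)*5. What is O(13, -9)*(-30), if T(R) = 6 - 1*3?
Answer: -6840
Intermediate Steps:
c = -15 (c = -3*5 = -15)
T(R) = 3 (T(R) = 6 - 3 = 3)
j(E, x) = 225 (j(E, x) = (-15)**2 = 225)
L(K, B) = B + K
O(M, w) = 228 (O(M, w) = 225 + 3 = 228)
O(13, -9)*(-30) = 228*(-30) = -6840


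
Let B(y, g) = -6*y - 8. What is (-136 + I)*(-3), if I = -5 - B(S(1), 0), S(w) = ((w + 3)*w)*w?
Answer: 327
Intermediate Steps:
S(w) = w**2*(3 + w) (S(w) = ((3 + w)*w)*w = (w*(3 + w))*w = w**2*(3 + w))
B(y, g) = -8 - 6*y
I = 27 (I = -5 - (-8 - 6*1**2*(3 + 1)) = -5 - (-8 - 6*4) = -5 - (-8 - 24) = -5 - 1*(-32) = -5 + 32 = 27)
(-136 + I)*(-3) = (-136 + 27)*(-3) = -109*(-3) = 327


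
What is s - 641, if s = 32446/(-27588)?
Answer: -8858177/13794 ≈ -642.18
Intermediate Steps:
s = -16223/13794 (s = 32446*(-1/27588) = -16223/13794 ≈ -1.1761)
s - 641 = -16223/13794 - 641 = -8858177/13794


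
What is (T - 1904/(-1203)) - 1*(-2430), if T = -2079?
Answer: 424157/1203 ≈ 352.58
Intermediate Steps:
(T - 1904/(-1203)) - 1*(-2430) = (-2079 - 1904/(-1203)) - 1*(-2430) = (-2079 - 1904*(-1/1203)) + 2430 = (-2079 + 1904/1203) + 2430 = -2499133/1203 + 2430 = 424157/1203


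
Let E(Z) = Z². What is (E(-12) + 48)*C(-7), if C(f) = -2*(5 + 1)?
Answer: -2304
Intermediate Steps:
C(f) = -12 (C(f) = -2*6 = -12)
(E(-12) + 48)*C(-7) = ((-12)² + 48)*(-12) = (144 + 48)*(-12) = 192*(-12) = -2304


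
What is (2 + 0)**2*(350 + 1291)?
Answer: 6564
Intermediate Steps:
(2 + 0)**2*(350 + 1291) = 2**2*1641 = 4*1641 = 6564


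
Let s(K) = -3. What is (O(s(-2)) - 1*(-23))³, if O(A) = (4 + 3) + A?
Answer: 19683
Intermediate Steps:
O(A) = 7 + A
(O(s(-2)) - 1*(-23))³ = ((7 - 3) - 1*(-23))³ = (4 + 23)³ = 27³ = 19683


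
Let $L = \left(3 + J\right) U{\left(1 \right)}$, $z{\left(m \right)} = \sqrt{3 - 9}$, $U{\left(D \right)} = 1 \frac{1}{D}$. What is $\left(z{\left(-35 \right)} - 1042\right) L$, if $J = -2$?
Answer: $-1042 + i \sqrt{6} \approx -1042.0 + 2.4495 i$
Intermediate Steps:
$U{\left(D \right)} = \frac{1}{D}$
$z{\left(m \right)} = i \sqrt{6}$ ($z{\left(m \right)} = \sqrt{-6} = i \sqrt{6}$)
$L = 1$ ($L = \frac{3 - 2}{1} = 1 \cdot 1 = 1$)
$\left(z{\left(-35 \right)} - 1042\right) L = \left(i \sqrt{6} - 1042\right) 1 = \left(-1042 + i \sqrt{6}\right) 1 = -1042 + i \sqrt{6}$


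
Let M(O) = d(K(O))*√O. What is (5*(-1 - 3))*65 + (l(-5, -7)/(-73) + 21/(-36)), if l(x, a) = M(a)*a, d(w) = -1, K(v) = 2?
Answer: -15607/12 - 7*I*√7/73 ≈ -1300.6 - 0.2537*I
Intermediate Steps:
M(O) = -√O
l(x, a) = -a^(3/2) (l(x, a) = (-√a)*a = -a^(3/2))
(5*(-1 - 3))*65 + (l(-5, -7)/(-73) + 21/(-36)) = (5*(-1 - 3))*65 + (-(-7)^(3/2)/(-73) + 21/(-36)) = (5*(-4))*65 + (-(-7)*I*√7*(-1/73) + 21*(-1/36)) = -20*65 + ((7*I*√7)*(-1/73) - 7/12) = -1300 + (-7*I*√7/73 - 7/12) = -1300 + (-7/12 - 7*I*√7/73) = -15607/12 - 7*I*√7/73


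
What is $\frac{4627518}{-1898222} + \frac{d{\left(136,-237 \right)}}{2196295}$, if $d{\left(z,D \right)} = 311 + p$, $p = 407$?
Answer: $- \frac{5081015861207}{2084527743745} \approx -2.4375$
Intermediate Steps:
$d{\left(z,D \right)} = 718$ ($d{\left(z,D \right)} = 311 + 407 = 718$)
$\frac{4627518}{-1898222} + \frac{d{\left(136,-237 \right)}}{2196295} = \frac{4627518}{-1898222} + \frac{718}{2196295} = 4627518 \left(- \frac{1}{1898222}\right) + 718 \cdot \frac{1}{2196295} = - \frac{2313759}{949111} + \frac{718}{2196295} = - \frac{5081015861207}{2084527743745}$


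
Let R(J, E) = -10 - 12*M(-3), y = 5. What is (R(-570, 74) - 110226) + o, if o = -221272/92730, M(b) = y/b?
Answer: -5110275476/46365 ≈ -1.1022e+5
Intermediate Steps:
M(b) = 5/b
R(J, E) = 10 (R(J, E) = -10 - 60/(-3) = -10 - 60*(-1)/3 = -10 - 12*(-5/3) = -10 + 20 = 10)
o = -110636/46365 (o = -221272*1/92730 = -110636/46365 ≈ -2.3862)
(R(-570, 74) - 110226) + o = (10 - 110226) - 110636/46365 = -110216 - 110636/46365 = -5110275476/46365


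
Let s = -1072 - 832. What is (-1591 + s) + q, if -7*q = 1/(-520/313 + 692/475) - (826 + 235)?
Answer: -101632363/30404 ≈ -3342.7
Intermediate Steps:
s = -1904
q = 4629617/30404 (q = -(1/(-520/313 + 692/475) - (826 + 235))/7 = -(1/(-520*1/313 + 692*(1/475)) - 1*1061)/7 = -(1/(-520/313 + 692/475) - 1061)/7 = -(1/(-30404/148675) - 1061)/7 = -(-148675/30404 - 1061)/7 = -⅐*(-32407319/30404) = 4629617/30404 ≈ 152.27)
(-1591 + s) + q = (-1591 - 1904) + 4629617/30404 = -3495 + 4629617/30404 = -101632363/30404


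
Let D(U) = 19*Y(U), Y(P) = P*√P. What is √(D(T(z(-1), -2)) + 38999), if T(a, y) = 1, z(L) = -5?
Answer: √39018 ≈ 197.53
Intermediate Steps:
Y(P) = P^(3/2)
D(U) = 19*U^(3/2)
√(D(T(z(-1), -2)) + 38999) = √(19*1^(3/2) + 38999) = √(19*1 + 38999) = √(19 + 38999) = √39018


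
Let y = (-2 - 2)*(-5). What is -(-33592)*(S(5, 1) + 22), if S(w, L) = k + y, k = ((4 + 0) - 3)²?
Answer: 1444456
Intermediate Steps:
k = 1 (k = (4 - 3)² = 1² = 1)
y = 20 (y = -4*(-5) = 20)
S(w, L) = 21 (S(w, L) = 1 + 20 = 21)
-(-33592)*(S(5, 1) + 22) = -(-33592)*(21 + 22) = -(-33592)*43 = -2584*(-559) = 1444456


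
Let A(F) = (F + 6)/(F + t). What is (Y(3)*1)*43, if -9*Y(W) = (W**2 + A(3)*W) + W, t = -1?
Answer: -731/6 ≈ -121.83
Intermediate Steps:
A(F) = (6 + F)/(-1 + F) (A(F) = (F + 6)/(F - 1) = (6 + F)/(-1 + F))
Y(W) = -11*W/18 - W**2/9 (Y(W) = -((W**2 + ((6 + 3)/(-1 + 3))*W) + W)/9 = -((W**2 + (9/2)*W) + W)/9 = -((W**2 + ((1/2)*9)*W) + W)/9 = -((W**2 + 9*W/2) + W)/9 = -(W**2 + 11*W/2)/9 = -11*W/18 - W**2/9)
(Y(3)*1)*43 = (-1/18*3*(11 + 2*3)*1)*43 = (-1/18*3*(11 + 6)*1)*43 = (-1/18*3*17*1)*43 = -17/6*1*43 = -17/6*43 = -731/6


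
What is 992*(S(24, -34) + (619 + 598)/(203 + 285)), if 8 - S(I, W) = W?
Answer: 2692412/61 ≈ 44138.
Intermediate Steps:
S(I, W) = 8 - W
992*(S(24, -34) + (619 + 598)/(203 + 285)) = 992*((8 - 1*(-34)) + (619 + 598)/(203 + 285)) = 992*((8 + 34) + 1217/488) = 992*(42 + 1217*(1/488)) = 992*(42 + 1217/488) = 992*(21713/488) = 2692412/61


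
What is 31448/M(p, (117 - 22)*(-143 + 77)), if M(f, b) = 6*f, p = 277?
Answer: 15724/831 ≈ 18.922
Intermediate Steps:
31448/M(p, (117 - 22)*(-143 + 77)) = 31448/((6*277)) = 31448/1662 = 31448*(1/1662) = 15724/831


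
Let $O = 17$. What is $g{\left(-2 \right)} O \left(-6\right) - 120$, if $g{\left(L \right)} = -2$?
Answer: $84$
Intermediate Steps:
$g{\left(-2 \right)} O \left(-6\right) - 120 = \left(-2\right) 17 \left(-6\right) - 120 = \left(-34\right) \left(-6\right) - 120 = 204 - 120 = 84$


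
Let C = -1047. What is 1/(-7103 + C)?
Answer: -1/8150 ≈ -0.00012270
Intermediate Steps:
1/(-7103 + C) = 1/(-7103 - 1047) = 1/(-8150) = -1/8150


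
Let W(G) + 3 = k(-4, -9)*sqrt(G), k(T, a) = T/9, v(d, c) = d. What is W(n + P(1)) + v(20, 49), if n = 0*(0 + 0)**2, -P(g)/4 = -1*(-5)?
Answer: 17 - 8*I*sqrt(5)/9 ≈ 17.0 - 1.9876*I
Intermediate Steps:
P(g) = -20 (P(g) = -(-4)*(-5) = -4*5 = -20)
k(T, a) = T/9 (k(T, a) = T*(1/9) = T/9)
n = 0 (n = 0*0**2 = 0*0 = 0)
W(G) = -3 - 4*sqrt(G)/9 (W(G) = -3 + ((1/9)*(-4))*sqrt(G) = -3 - 4*sqrt(G)/9)
W(n + P(1)) + v(20, 49) = (-3 - 4*sqrt(0 - 20)/9) + 20 = (-3 - 8*I*sqrt(5)/9) + 20 = 17 - 8*I*sqrt(5)/9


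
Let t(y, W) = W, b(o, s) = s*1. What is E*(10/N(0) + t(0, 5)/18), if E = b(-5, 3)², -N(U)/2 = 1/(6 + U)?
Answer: -535/2 ≈ -267.50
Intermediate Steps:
b(o, s) = s
N(U) = -2/(6 + U)
E = 9 (E = 3² = 9)
E*(10/N(0) + t(0, 5)/18) = 9*(10/((-2/(6 + 0))) + 5/18) = 9*(10/((-2/6)) + 5*(1/18)) = 9*(10/((-2*⅙)) + 5/18) = 9*(10/(-⅓) + 5/18) = 9*(10*(-3) + 5/18) = 9*(-30 + 5/18) = 9*(-535/18) = -535/2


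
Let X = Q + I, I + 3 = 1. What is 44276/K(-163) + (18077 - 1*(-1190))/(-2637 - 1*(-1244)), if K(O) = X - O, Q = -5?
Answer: 14667704/54327 ≈ 269.99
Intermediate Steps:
I = -2 (I = -3 + 1 = -2)
X = -7 (X = -5 - 2 = -7)
K(O) = -7 - O
44276/K(-163) + (18077 - 1*(-1190))/(-2637 - 1*(-1244)) = 44276/(-7 - 1*(-163)) + (18077 - 1*(-1190))/(-2637 - 1*(-1244)) = 44276/(-7 + 163) + (18077 + 1190)/(-2637 + 1244) = 44276/156 + 19267/(-1393) = 44276*(1/156) + 19267*(-1/1393) = 11069/39 - 19267/1393 = 14667704/54327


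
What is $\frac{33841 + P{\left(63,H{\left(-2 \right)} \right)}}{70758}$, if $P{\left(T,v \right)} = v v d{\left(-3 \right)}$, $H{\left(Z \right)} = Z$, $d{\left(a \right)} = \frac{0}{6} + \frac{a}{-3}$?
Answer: $\frac{33845}{70758} \approx 0.47832$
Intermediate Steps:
$d{\left(a \right)} = - \frac{a}{3}$ ($d{\left(a \right)} = 0 \cdot \frac{1}{6} + a \left(- \frac{1}{3}\right) = 0 - \frac{a}{3} = - \frac{a}{3}$)
$P{\left(T,v \right)} = v^{2}$ ($P{\left(T,v \right)} = v v \left(\left(- \frac{1}{3}\right) \left(-3\right)\right) = v^{2} \cdot 1 = v^{2}$)
$\frac{33841 + P{\left(63,H{\left(-2 \right)} \right)}}{70758} = \frac{33841 + \left(-2\right)^{2}}{70758} = \left(33841 + 4\right) \frac{1}{70758} = 33845 \cdot \frac{1}{70758} = \frac{33845}{70758}$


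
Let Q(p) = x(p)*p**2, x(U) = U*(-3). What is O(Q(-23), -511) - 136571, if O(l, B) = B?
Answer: -137082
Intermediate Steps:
x(U) = -3*U
Q(p) = -3*p**3 (Q(p) = (-3*p)*p**2 = -3*p**3)
O(Q(-23), -511) - 136571 = -511 - 136571 = -137082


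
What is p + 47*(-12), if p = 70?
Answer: -494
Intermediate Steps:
p + 47*(-12) = 70 + 47*(-12) = 70 - 564 = -494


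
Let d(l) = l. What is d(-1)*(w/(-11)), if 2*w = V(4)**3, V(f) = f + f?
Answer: 256/11 ≈ 23.273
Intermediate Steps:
V(f) = 2*f
w = 256 (w = (2*4)**3/2 = (1/2)*8**3 = (1/2)*512 = 256)
d(-1)*(w/(-11)) = -256/(-11) = -256*(-1)/11 = -1*(-256/11) = 256/11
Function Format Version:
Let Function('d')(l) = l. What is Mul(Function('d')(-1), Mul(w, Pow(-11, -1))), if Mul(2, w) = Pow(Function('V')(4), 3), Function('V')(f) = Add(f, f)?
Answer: Rational(256, 11) ≈ 23.273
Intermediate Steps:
Function('V')(f) = Mul(2, f)
w = 256 (w = Mul(Rational(1, 2), Pow(Mul(2, 4), 3)) = Mul(Rational(1, 2), Pow(8, 3)) = Mul(Rational(1, 2), 512) = 256)
Mul(Function('d')(-1), Mul(w, Pow(-11, -1))) = Mul(-1, Mul(256, Pow(-11, -1))) = Mul(-1, Mul(256, Rational(-1, 11))) = Mul(-1, Rational(-256, 11)) = Rational(256, 11)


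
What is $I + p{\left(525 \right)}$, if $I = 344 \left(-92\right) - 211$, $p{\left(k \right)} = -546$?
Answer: $-32405$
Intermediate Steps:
$I = -31859$ ($I = -31648 - 211 = -31859$)
$I + p{\left(525 \right)} = -31859 - 546 = -32405$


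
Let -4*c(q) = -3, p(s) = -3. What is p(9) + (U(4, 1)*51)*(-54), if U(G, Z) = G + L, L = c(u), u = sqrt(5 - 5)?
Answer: -26169/2 ≈ -13085.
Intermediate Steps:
u = 0 (u = sqrt(0) = 0)
c(q) = 3/4 (c(q) = -1/4*(-3) = 3/4)
L = 3/4 ≈ 0.75000
U(G, Z) = 3/4 + G (U(G, Z) = G + 3/4 = 3/4 + G)
p(9) + (U(4, 1)*51)*(-54) = -3 + ((3/4 + 4)*51)*(-54) = -3 + ((19/4)*51)*(-54) = -3 + (969/4)*(-54) = -3 - 26163/2 = -26169/2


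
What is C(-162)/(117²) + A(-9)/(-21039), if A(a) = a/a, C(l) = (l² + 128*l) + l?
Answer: 1388405/3555591 ≈ 0.39048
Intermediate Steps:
C(l) = l² + 129*l
A(a) = 1
C(-162)/(117²) + A(-9)/(-21039) = (-162*(129 - 162))/(117²) + 1/(-21039) = -162*(-33)/13689 + 1*(-1/21039) = 5346*(1/13689) - 1/21039 = 66/169 - 1/21039 = 1388405/3555591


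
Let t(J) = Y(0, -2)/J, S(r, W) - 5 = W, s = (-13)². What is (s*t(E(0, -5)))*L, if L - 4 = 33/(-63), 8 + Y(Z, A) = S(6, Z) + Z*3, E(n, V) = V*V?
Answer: -12337/175 ≈ -70.497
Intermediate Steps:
E(n, V) = V²
s = 169
S(r, W) = 5 + W
Y(Z, A) = -3 + 4*Z (Y(Z, A) = -8 + ((5 + Z) + Z*3) = -8 + ((5 + Z) + 3*Z) = -8 + (5 + 4*Z) = -3 + 4*Z)
t(J) = -3/J (t(J) = (-3 + 4*0)/J = (-3 + 0)/J = -3/J)
L = 73/21 (L = 4 + 33/(-63) = 4 + 33*(-1/63) = 4 - 11/21 = 73/21 ≈ 3.4762)
(s*t(E(0, -5)))*L = (169*(-3/((-5)²)))*(73/21) = (169*(-3/25))*(73/21) = -507/25*73/21 = -12337/175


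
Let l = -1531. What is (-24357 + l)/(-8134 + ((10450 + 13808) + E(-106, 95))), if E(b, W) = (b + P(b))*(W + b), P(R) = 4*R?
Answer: -12944/10977 ≈ -1.1792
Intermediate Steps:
E(b, W) = 5*b*(W + b) (E(b, W) = (b + 4*b)*(W + b) = (5*b)*(W + b) = 5*b*(W + b))
(-24357 + l)/(-8134 + ((10450 + 13808) + E(-106, 95))) = (-24357 - 1531)/(-8134 + ((10450 + 13808) + 5*(-106)*(95 - 106))) = -25888/(-8134 + (24258 + 5*(-106)*(-11))) = -25888/(-8134 + (24258 + 5830)) = -25888/(-8134 + 30088) = -25888/21954 = -25888*1/21954 = -12944/10977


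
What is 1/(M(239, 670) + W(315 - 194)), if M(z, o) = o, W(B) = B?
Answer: 1/791 ≈ 0.0012642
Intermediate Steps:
1/(M(239, 670) + W(315 - 194)) = 1/(670 + (315 - 194)) = 1/(670 + 121) = 1/791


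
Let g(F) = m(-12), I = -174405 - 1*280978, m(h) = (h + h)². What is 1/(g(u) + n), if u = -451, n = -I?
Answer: 1/455959 ≈ 2.1932e-6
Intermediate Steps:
m(h) = 4*h² (m(h) = (2*h)² = 4*h²)
I = -455383 (I = -174405 - 280978 = -455383)
n = 455383 (n = -1*(-455383) = 455383)
g(F) = 576 (g(F) = 4*(-12)² = 4*144 = 576)
1/(g(u) + n) = 1/(576 + 455383) = 1/455959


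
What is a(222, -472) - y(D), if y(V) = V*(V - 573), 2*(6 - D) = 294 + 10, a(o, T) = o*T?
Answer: -209758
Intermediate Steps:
a(o, T) = T*o
D = -146 (D = 6 - (294 + 10)/2 = 6 - ½*304 = 6 - 152 = -146)
y(V) = V*(-573 + V)
a(222, -472) - y(D) = -472*222 - (-146)*(-573 - 146) = -104784 - (-146)*(-719) = -104784 - 1*104974 = -104784 - 104974 = -209758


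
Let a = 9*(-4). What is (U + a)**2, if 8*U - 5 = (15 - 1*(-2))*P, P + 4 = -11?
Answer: 72361/16 ≈ 4522.6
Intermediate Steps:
P = -15 (P = -4 - 11 = -15)
a = -36
U = -125/4 (U = 5/8 + ((15 - 1*(-2))*(-15))/8 = 5/8 + ((15 + 2)*(-15))/8 = 5/8 + (17*(-15))/8 = 5/8 + (1/8)*(-255) = 5/8 - 255/8 = -125/4 ≈ -31.250)
(U + a)**2 = (-125/4 - 36)**2 = (-269/4)**2 = 72361/16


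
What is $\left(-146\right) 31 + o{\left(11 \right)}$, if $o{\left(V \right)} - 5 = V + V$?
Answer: $-4499$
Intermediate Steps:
$o{\left(V \right)} = 5 + 2 V$ ($o{\left(V \right)} = 5 + \left(V + V\right) = 5 + 2 V$)
$\left(-146\right) 31 + o{\left(11 \right)} = \left(-146\right) 31 + \left(5 + 2 \cdot 11\right) = -4526 + \left(5 + 22\right) = -4526 + 27 = -4499$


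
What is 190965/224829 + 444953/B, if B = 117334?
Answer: 40815008449/8793361962 ≈ 4.6416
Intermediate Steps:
190965/224829 + 444953/B = 190965/224829 + 444953/117334 = 190965*(1/224829) + 444953*(1/117334) = 63655/74943 + 444953/117334 = 40815008449/8793361962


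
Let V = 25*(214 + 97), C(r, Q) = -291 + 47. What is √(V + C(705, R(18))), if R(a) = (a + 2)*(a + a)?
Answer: √7531 ≈ 86.781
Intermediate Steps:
R(a) = 2*a*(2 + a) (R(a) = (2 + a)*(2*a) = 2*a*(2 + a))
C(r, Q) = -244
V = 7775 (V = 25*311 = 7775)
√(V + C(705, R(18))) = √(7775 - 244) = √7531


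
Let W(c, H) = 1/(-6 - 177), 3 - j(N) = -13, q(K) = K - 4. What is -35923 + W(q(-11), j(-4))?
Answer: -6573910/183 ≈ -35923.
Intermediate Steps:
q(K) = -4 + K
j(N) = 16 (j(N) = 3 - 1*(-13) = 3 + 13 = 16)
W(c, H) = -1/183 (W(c, H) = 1/(-183) = -1/183)
-35923 + W(q(-11), j(-4)) = -35923 - 1/183 = -6573910/183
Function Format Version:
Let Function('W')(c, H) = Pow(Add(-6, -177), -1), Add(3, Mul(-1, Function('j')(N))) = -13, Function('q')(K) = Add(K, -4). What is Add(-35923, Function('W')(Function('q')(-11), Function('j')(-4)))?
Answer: Rational(-6573910, 183) ≈ -35923.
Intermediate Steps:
Function('q')(K) = Add(-4, K)
Function('j')(N) = 16 (Function('j')(N) = Add(3, Mul(-1, -13)) = Add(3, 13) = 16)
Function('W')(c, H) = Rational(-1, 183) (Function('W')(c, H) = Pow(-183, -1) = Rational(-1, 183))
Add(-35923, Function('W')(Function('q')(-11), Function('j')(-4))) = Add(-35923, Rational(-1, 183)) = Rational(-6573910, 183)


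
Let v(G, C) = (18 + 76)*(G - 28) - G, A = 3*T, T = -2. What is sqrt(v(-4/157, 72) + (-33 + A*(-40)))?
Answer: I*sqrt(59832229)/157 ≈ 49.268*I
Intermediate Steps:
A = -6 (A = 3*(-2) = -6)
v(G, C) = -2632 + 93*G (v(G, C) = 94*(-28 + G) - G = (-2632 + 94*G) - G = -2632 + 93*G)
sqrt(v(-4/157, 72) + (-33 + A*(-40))) = sqrt((-2632 + 93*(-4/157)) + (-33 - 6*(-40))) = sqrt((-2632 + 93*(-4*1/157)) + (-33 + 240)) = sqrt((-2632 + 93*(-4/157)) + 207) = sqrt((-2632 - 372/157) + 207) = sqrt(-413596/157 + 207) = sqrt(-381097/157) = I*sqrt(59832229)/157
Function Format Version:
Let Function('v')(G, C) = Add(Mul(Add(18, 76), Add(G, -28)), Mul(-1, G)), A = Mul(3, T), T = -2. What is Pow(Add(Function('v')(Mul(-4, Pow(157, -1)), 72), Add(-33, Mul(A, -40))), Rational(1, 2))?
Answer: Mul(Rational(1, 157), I, Pow(59832229, Rational(1, 2))) ≈ Mul(49.268, I)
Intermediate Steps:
A = -6 (A = Mul(3, -2) = -6)
Function('v')(G, C) = Add(-2632, Mul(93, G)) (Function('v')(G, C) = Add(Mul(94, Add(-28, G)), Mul(-1, G)) = Add(Add(-2632, Mul(94, G)), Mul(-1, G)) = Add(-2632, Mul(93, G)))
Pow(Add(Function('v')(Mul(-4, Pow(157, -1)), 72), Add(-33, Mul(A, -40))), Rational(1, 2)) = Pow(Add(Add(-2632, Mul(93, Mul(-4, Pow(157, -1)))), Add(-33, Mul(-6, -40))), Rational(1, 2)) = Pow(Add(Add(-2632, Mul(93, Mul(-4, Rational(1, 157)))), Add(-33, 240)), Rational(1, 2)) = Pow(Add(Add(-2632, Mul(93, Rational(-4, 157))), 207), Rational(1, 2)) = Pow(Add(Add(-2632, Rational(-372, 157)), 207), Rational(1, 2)) = Pow(Add(Rational(-413596, 157), 207), Rational(1, 2)) = Pow(Rational(-381097, 157), Rational(1, 2)) = Mul(Rational(1, 157), I, Pow(59832229, Rational(1, 2)))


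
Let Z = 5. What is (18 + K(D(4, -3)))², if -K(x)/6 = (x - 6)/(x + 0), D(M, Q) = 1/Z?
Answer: 36864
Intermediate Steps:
D(M, Q) = ⅕ (D(M, Q) = 1/5 = ⅕)
K(x) = -6*(-6 + x)/x (K(x) = -6*(x - 6)/(x + 0) = -6*(-6 + x)/x)
(18 + K(D(4, -3)))² = (18 + (-6 + 36/(⅕)))² = (18 + (-6 + 36*5))² = (18 + (-6 + 180))² = (18 + 174)² = 192² = 36864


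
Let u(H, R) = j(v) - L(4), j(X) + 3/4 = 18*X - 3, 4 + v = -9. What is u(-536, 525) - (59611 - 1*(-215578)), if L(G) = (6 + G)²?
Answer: -1102107/4 ≈ -2.7553e+5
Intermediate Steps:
v = -13 (v = -4 - 9 = -13)
j(X) = -15/4 + 18*X (j(X) = -¾ + (18*X - 3) = -¾ + (-3 + 18*X) = -15/4 + 18*X)
u(H, R) = -1351/4 (u(H, R) = (-15/4 + 18*(-13)) - (6 + 4)² = (-15/4 - 234) - 1*10² = -951/4 - 1*100 = -951/4 - 100 = -1351/4)
u(-536, 525) - (59611 - 1*(-215578)) = -1351/4 - (59611 - 1*(-215578)) = -1351/4 - (59611 + 215578) = -1351/4 - 1*275189 = -1351/4 - 275189 = -1102107/4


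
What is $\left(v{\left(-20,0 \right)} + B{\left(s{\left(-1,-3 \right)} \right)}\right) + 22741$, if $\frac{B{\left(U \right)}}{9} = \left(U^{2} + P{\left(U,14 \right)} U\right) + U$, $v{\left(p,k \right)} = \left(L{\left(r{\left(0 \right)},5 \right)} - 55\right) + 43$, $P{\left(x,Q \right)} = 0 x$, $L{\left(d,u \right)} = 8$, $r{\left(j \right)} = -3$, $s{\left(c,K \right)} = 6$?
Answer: $23115$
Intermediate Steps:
$P{\left(x,Q \right)} = 0$
$v{\left(p,k \right)} = -4$ ($v{\left(p,k \right)} = \left(8 - 55\right) + 43 = -47 + 43 = -4$)
$B{\left(U \right)} = 9 U + 9 U^{2}$ ($B{\left(U \right)} = 9 \left(\left(U^{2} + 0 U\right) + U\right) = 9 \left(\left(U^{2} + 0\right) + U\right) = 9 \left(U^{2} + U\right) = 9 \left(U + U^{2}\right) = 9 U + 9 U^{2}$)
$\left(v{\left(-20,0 \right)} + B{\left(s{\left(-1,-3 \right)} \right)}\right) + 22741 = \left(-4 + 9 \cdot 6 \left(1 + 6\right)\right) + 22741 = \left(-4 + 9 \cdot 6 \cdot 7\right) + 22741 = \left(-4 + 378\right) + 22741 = 374 + 22741 = 23115$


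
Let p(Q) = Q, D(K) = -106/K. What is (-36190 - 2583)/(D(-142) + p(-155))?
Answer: 2752883/10952 ≈ 251.36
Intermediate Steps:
(-36190 - 2583)/(D(-142) + p(-155)) = (-36190 - 2583)/(-106/(-142) - 155) = -38773/(-106*(-1/142) - 155) = -38773/(53/71 - 155) = -38773/(-10952/71) = -38773*(-71/10952) = 2752883/10952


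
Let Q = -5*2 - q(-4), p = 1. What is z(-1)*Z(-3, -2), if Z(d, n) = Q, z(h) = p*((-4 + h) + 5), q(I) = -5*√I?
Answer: 0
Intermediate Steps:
Q = -10 + 10*I (Q = -5*2 - (-5)*√(-4) = -10 - (-5)*2*I = -10 - (-10)*I = -10 + 10*I ≈ -10.0 + 10.0*I)
z(h) = 1 + h (z(h) = 1*((-4 + h) + 5) = 1*(1 + h) = 1 + h)
Z(d, n) = -10 + 10*I
z(-1)*Z(-3, -2) = (1 - 1)*(-10 + 10*I) = 0*(-10 + 10*I) = 0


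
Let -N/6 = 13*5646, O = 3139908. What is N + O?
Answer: 2699520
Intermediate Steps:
N = -440388 (N = -78*5646 = -6*73398 = -440388)
N + O = -440388 + 3139908 = 2699520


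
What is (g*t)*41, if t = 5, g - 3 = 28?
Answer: 6355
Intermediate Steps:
g = 31 (g = 3 + 28 = 31)
(g*t)*41 = (31*5)*41 = 155*41 = 6355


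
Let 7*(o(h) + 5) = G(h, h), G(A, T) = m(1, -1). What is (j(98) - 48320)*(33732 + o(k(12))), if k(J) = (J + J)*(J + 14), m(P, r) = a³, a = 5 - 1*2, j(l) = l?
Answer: -11385985752/7 ≈ -1.6266e+9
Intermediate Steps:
a = 3 (a = 5 - 2 = 3)
m(P, r) = 27 (m(P, r) = 3³ = 27)
G(A, T) = 27
k(J) = 2*J*(14 + J) (k(J) = (2*J)*(14 + J) = 2*J*(14 + J))
o(h) = -8/7 (o(h) = -5 + (⅐)*27 = -5 + 27/7 = -8/7)
(j(98) - 48320)*(33732 + o(k(12))) = (98 - 48320)*(33732 - 8/7) = -48222*236116/7 = -11385985752/7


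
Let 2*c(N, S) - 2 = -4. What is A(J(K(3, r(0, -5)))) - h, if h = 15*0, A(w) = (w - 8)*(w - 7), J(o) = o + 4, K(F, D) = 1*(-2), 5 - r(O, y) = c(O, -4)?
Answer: 30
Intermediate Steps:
c(N, S) = -1 (c(N, S) = 1 + (½)*(-4) = 1 - 2 = -1)
r(O, y) = 6 (r(O, y) = 5 - 1*(-1) = 5 + 1 = 6)
K(F, D) = -2
J(o) = 4 + o
A(w) = (-8 + w)*(-7 + w)
h = 0
A(J(K(3, r(0, -5)))) - h = (56 + (4 - 2)² - 15*(4 - 2)) - 1*0 = (56 + 2² - 15*2) + 0 = (56 + 4 - 30) + 0 = 30 + 0 = 30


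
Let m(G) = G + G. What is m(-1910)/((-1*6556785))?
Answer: 764/1311357 ≈ 0.00058260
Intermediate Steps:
m(G) = 2*G
m(-1910)/((-1*6556785)) = (2*(-1910))/((-1*6556785)) = -3820/(-6556785) = -3820*(-1/6556785) = 764/1311357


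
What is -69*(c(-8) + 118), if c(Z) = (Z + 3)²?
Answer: -9867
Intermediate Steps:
c(Z) = (3 + Z)²
-69*(c(-8) + 118) = -69*((3 - 8)² + 118) = -69*((-5)² + 118) = -69*(25 + 118) = -69*143 = -9867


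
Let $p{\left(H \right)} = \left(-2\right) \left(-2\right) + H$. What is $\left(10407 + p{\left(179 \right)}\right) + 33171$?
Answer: $43761$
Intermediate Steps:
$p{\left(H \right)} = 4 + H$
$\left(10407 + p{\left(179 \right)}\right) + 33171 = \left(10407 + \left(4 + 179\right)\right) + 33171 = \left(10407 + 183\right) + 33171 = 10590 + 33171 = 43761$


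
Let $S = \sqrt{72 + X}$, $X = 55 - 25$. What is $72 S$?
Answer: $72 \sqrt{102} \approx 727.16$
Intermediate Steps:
$X = 30$ ($X = 55 + \left(-26 + 1\right) = 55 - 25 = 30$)
$S = \sqrt{102}$ ($S = \sqrt{72 + 30} = \sqrt{102} \approx 10.1$)
$72 S = 72 \sqrt{102}$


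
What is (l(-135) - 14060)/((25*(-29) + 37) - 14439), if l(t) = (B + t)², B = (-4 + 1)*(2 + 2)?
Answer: -7549/15127 ≈ -0.49904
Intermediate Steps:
B = -12 (B = -3*4 = -12)
l(t) = (-12 + t)²
(l(-135) - 14060)/((25*(-29) + 37) - 14439) = ((-12 - 135)² - 14060)/((25*(-29) + 37) - 14439) = ((-147)² - 14060)/((-725 + 37) - 14439) = (21609 - 14060)/(-688 - 14439) = 7549/(-15127) = 7549*(-1/15127) = -7549/15127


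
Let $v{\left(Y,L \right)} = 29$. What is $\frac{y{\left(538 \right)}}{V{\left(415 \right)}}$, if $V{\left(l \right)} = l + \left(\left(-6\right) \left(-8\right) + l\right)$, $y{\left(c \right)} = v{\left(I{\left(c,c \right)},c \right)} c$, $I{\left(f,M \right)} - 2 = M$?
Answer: $\frac{7801}{439} \approx 17.77$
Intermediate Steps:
$I{\left(f,M \right)} = 2 + M$
$y{\left(c \right)} = 29 c$
$V{\left(l \right)} = 48 + 2 l$ ($V{\left(l \right)} = l + \left(48 + l\right) = 48 + 2 l$)
$\frac{y{\left(538 \right)}}{V{\left(415 \right)}} = \frac{29 \cdot 538}{48 + 2 \cdot 415} = \frac{15602}{48 + 830} = \frac{15602}{878} = 15602 \cdot \frac{1}{878} = \frac{7801}{439}$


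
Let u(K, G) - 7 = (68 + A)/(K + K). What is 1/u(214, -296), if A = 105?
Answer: 428/3169 ≈ 0.13506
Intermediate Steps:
u(K, G) = 7 + 173/(2*K) (u(K, G) = 7 + (68 + 105)/(K + K) = 7 + 173/((2*K)) = 7 + 173*(1/(2*K)) = 7 + 173/(2*K))
1/u(214, -296) = 1/(7 + (173/2)/214) = 1/(7 + (173/2)*(1/214)) = 1/(7 + 173/428) = 1/(3169/428) = 428/3169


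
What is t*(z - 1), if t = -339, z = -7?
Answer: 2712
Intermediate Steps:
t*(z - 1) = -339*(-7 - 1) = -339*(-8) = 2712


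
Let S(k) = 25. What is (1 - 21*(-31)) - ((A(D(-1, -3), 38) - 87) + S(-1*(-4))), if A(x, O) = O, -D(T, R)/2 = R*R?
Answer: 676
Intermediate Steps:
D(T, R) = -2*R**2 (D(T, R) = -2*R*R = -2*R**2)
(1 - 21*(-31)) - ((A(D(-1, -3), 38) - 87) + S(-1*(-4))) = (1 - 21*(-31)) - ((38 - 87) + 25) = (1 + 651) - (-49 + 25) = 652 - 1*(-24) = 652 + 24 = 676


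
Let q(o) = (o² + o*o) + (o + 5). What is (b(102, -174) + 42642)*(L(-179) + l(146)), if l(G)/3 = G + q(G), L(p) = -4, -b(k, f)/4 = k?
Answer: 5439021222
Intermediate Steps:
b(k, f) = -4*k
q(o) = 5 + o + 2*o² (q(o) = (o² + o²) + (5 + o) = 2*o² + (5 + o) = 5 + o + 2*o²)
l(G) = 15 + 6*G + 6*G² (l(G) = 3*(G + (5 + G + 2*G²)) = 3*(5 + 2*G + 2*G²) = 15 + 6*G + 6*G²)
(b(102, -174) + 42642)*(L(-179) + l(146)) = (-4*102 + 42642)*(-4 + (15 + 6*146 + 6*146²)) = (-408 + 42642)*(-4 + (15 + 876 + 6*21316)) = 42234*(-4 + (15 + 876 + 127896)) = 42234*(-4 + 128787) = 42234*128783 = 5439021222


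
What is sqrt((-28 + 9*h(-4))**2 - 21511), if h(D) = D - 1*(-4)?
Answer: 21*I*sqrt(47) ≈ 143.97*I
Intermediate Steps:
h(D) = 4 + D (h(D) = D + 4 = 4 + D)
sqrt((-28 + 9*h(-4))**2 - 21511) = sqrt((-28 + 9*(4 - 4))**2 - 21511) = sqrt((-28 + 9*0)**2 - 21511) = sqrt((-28 + 0)**2 - 21511) = sqrt((-28)**2 - 21511) = sqrt(784 - 21511) = sqrt(-20727) = 21*I*sqrt(47)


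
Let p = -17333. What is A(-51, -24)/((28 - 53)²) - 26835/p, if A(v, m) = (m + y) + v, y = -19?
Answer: 15142573/10833125 ≈ 1.3978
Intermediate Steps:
A(v, m) = -19 + m + v (A(v, m) = (m - 19) + v = (-19 + m) + v = -19 + m + v)
A(-51, -24)/((28 - 53)²) - 26835/p = (-19 - 24 - 51)/((28 - 53)²) - 26835/(-17333) = -94/((-25)²) - 26835*(-1/17333) = -94/625 + 26835/17333 = 15142573/10833125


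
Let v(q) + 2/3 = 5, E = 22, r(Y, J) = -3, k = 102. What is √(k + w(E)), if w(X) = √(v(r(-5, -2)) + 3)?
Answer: √(918 + 3*√66)/3 ≈ 10.233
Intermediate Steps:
v(q) = 13/3 (v(q) = -⅔ + 5 = 13/3)
w(X) = √66/3 (w(X) = √(13/3 + 3) = √(22/3) = √66/3)
√(k + w(E)) = √(102 + √66/3)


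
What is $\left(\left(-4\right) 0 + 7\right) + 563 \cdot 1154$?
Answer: $649709$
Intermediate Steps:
$\left(\left(-4\right) 0 + 7\right) + 563 \cdot 1154 = \left(0 + 7\right) + 649702 = 7 + 649702 = 649709$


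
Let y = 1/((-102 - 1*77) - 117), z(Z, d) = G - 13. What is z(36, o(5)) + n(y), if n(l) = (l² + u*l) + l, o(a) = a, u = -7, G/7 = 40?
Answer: 23395249/87616 ≈ 267.02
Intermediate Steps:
G = 280 (G = 7*40 = 280)
z(Z, d) = 267 (z(Z, d) = 280 - 13 = 267)
y = -1/296 (y = 1/((-102 - 77) - 117) = 1/(-179 - 117) = 1/(-296) = -1/296 ≈ -0.0033784)
n(l) = l² - 6*l (n(l) = (l² - 7*l) + l = l² - 6*l)
z(36, o(5)) + n(y) = 267 - (-6 - 1/296)/296 = 267 - 1/296*(-1777/296) = 267 + 1777/87616 = 23395249/87616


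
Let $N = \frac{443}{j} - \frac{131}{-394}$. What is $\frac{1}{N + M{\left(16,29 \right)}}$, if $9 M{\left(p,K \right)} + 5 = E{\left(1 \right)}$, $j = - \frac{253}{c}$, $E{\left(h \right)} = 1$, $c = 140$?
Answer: $- \frac{897138}{220023361} \approx -0.0040775$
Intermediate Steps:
$j = - \frac{253}{140} \approx -1.8071$
$M{\left(p,K \right)} = - \frac{4}{9}$ ($M{\left(p,K \right)} = - \frac{5}{9} + \frac{1}{9} \cdot 1 = - \frac{5}{9} + \frac{1}{9} = - \frac{4}{9}$)
$N = - \frac{24402737}{99682}$ ($N = \frac{443}{- \frac{253}{140}} - \frac{131}{-394} = 443 \left(- \frac{140}{253}\right) - - \frac{131}{394} = - \frac{62020}{253} + \frac{131}{394} = - \frac{24402737}{99682} \approx -244.81$)
$\frac{1}{N + M{\left(16,29 \right)}} = \frac{1}{- \frac{24402737}{99682} - \frac{4}{9}} = \frac{1}{- \frac{220023361}{897138}} = - \frac{897138}{220023361}$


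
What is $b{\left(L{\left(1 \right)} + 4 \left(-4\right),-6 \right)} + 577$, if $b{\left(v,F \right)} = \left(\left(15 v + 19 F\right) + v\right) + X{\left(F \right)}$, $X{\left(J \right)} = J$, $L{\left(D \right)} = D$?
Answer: $217$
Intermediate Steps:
$b{\left(v,F \right)} = 16 v + 20 F$ ($b{\left(v,F \right)} = \left(\left(15 v + 19 F\right) + v\right) + F = \left(16 v + 19 F\right) + F = 16 v + 20 F$)
$b{\left(L{\left(1 \right)} + 4 \left(-4\right),-6 \right)} + 577 = \left(16 \left(1 + 4 \left(-4\right)\right) + 20 \left(-6\right)\right) + 577 = \left(16 \left(1 - 16\right) - 120\right) + 577 = \left(16 \left(-15\right) - 120\right) + 577 = \left(-240 - 120\right) + 577 = -360 + 577 = 217$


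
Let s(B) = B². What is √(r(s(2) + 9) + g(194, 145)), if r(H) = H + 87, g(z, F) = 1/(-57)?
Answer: √324843/57 ≈ 9.9991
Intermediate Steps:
g(z, F) = -1/57
r(H) = 87 + H
√(r(s(2) + 9) + g(194, 145)) = √((87 + (2² + 9)) - 1/57) = √((87 + (4 + 9)) - 1/57) = √((87 + 13) - 1/57) = √(100 - 1/57) = √(5699/57) = √324843/57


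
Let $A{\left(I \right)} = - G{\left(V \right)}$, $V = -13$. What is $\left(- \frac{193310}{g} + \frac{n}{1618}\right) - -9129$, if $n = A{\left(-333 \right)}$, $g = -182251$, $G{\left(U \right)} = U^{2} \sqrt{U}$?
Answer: $\frac{1663962689}{182251} - \frac{169 i \sqrt{13}}{1618} \approx 9130.1 - 0.3766 i$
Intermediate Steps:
$G{\left(U \right)} = U^{\frac{5}{2}}$
$A{\left(I \right)} = - 169 i \sqrt{13}$ ($A{\left(I \right)} = - \left(-13\right)^{\frac{5}{2}} = - 169 i \sqrt{13}$)
$n = - 169 i \sqrt{13} \approx - 609.34 i$
$\left(- \frac{193310}{g} + \frac{n}{1618}\right) - -9129 = \left(- \frac{193310}{-182251} + \frac{\left(-169\right) i \sqrt{13}}{1618}\right) - -9129 = \left(\left(-193310\right) \left(- \frac{1}{182251}\right) + - 169 i \sqrt{13} \cdot \frac{1}{1618}\right) + 9129 = \left(\frac{193310}{182251} - \frac{169 i \sqrt{13}}{1618}\right) + 9129 = \frac{1663962689}{182251} - \frac{169 i \sqrt{13}}{1618}$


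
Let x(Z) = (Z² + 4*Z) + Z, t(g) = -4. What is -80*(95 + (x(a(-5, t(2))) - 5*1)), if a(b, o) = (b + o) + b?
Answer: -17280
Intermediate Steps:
a(b, o) = o + 2*b
x(Z) = Z² + 5*Z
-80*(95 + (x(a(-5, t(2))) - 5*1)) = -80*(95 + ((-4 + 2*(-5))*(5 + (-4 + 2*(-5))) - 5*1)) = -80*(95 + ((-4 - 10)*(5 + (-4 - 10)) - 5)) = -80*(95 + (-14*(5 - 14) - 5)) = -80*(95 + (-14*(-9) - 5)) = -80*(95 + (126 - 5)) = -80*(95 + 121) = -80*216 = -17280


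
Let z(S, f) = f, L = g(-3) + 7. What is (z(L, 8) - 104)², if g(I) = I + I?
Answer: 9216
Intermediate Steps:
g(I) = 2*I
L = 1 (L = 2*(-3) + 7 = -6 + 7 = 1)
(z(L, 8) - 104)² = (8 - 104)² = (-96)² = 9216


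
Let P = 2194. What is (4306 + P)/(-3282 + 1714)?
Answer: -1625/392 ≈ -4.1454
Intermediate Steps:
(4306 + P)/(-3282 + 1714) = (4306 + 2194)/(-3282 + 1714) = 6500/(-1568) = 6500*(-1/1568) = -1625/392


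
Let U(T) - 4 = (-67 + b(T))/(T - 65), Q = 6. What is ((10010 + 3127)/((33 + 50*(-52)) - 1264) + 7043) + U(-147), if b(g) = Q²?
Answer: 1906903267/270724 ≈ 7043.7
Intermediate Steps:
b(g) = 36 (b(g) = 6² = 36)
U(T) = 4 - 31/(-65 + T) (U(T) = 4 + (-67 + 36)/(T - 65) = 4 - 31/(-65 + T))
((10010 + 3127)/((33 + 50*(-52)) - 1264) + 7043) + U(-147) = ((10010 + 3127)/((33 + 50*(-52)) - 1264) + 7043) + (-291 + 4*(-147))/(-65 - 147) = (13137/((33 - 2600) - 1264) + 7043) + (-291 - 588)/(-212) = (13137/(-2567 - 1264) + 7043) - 1/212*(-879) = (13137/(-3831) + 7043) + 879/212 = (13137*(-1/3831) + 7043) + 879/212 = (-4379/1277 + 7043) + 879/212 = 8989532/1277 + 879/212 = 1906903267/270724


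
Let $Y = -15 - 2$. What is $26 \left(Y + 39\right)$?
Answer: $572$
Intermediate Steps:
$Y = -17$
$26 \left(Y + 39\right) = 26 \left(-17 + 39\right) = 26 \cdot 22 = 572$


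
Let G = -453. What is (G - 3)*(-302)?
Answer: 137712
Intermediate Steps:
(G - 3)*(-302) = (-453 - 3)*(-302) = -456*(-302) = 137712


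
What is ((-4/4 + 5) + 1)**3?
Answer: 125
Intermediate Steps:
((-4/4 + 5) + 1)**3 = ((-4*1/4 + 5) + 1)**3 = ((-1 + 5) + 1)**3 = (4 + 1)**3 = 5**3 = 125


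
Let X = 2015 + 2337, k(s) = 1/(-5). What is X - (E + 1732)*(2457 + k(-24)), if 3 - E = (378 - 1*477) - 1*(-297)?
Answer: -18858748/5 ≈ -3.7717e+6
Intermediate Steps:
k(s) = -1/5 (k(s) = 1*(-1/5) = -1/5)
E = -195 (E = 3 - ((378 - 1*477) - 1*(-297)) = 3 - ((378 - 477) + 297) = 3 - (-99 + 297) = 3 - 1*198 = 3 - 198 = -195)
X = 4352
X - (E + 1732)*(2457 + k(-24)) = 4352 - (-195 + 1732)*(2457 - 1/5) = 4352 - 1537*12284/5 = 4352 - 1*18880508/5 = 4352 - 18880508/5 = -18858748/5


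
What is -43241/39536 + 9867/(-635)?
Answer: -417559747/25105360 ≈ -16.632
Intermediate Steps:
-43241/39536 + 9867/(-635) = -43241*1/39536 + 9867*(-1/635) = -43241/39536 - 9867/635 = -417559747/25105360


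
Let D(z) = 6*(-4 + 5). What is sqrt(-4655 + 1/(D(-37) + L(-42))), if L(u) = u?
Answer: I*sqrt(167581)/6 ≈ 68.228*I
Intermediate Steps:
D(z) = 6 (D(z) = 6*1 = 6)
sqrt(-4655 + 1/(D(-37) + L(-42))) = sqrt(-4655 + 1/(6 - 42)) = sqrt(-4655 + 1/(-36)) = sqrt(-4655 - 1/36) = sqrt(-167581/36) = I*sqrt(167581)/6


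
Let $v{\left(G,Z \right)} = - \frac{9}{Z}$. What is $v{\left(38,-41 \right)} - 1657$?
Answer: $- \frac{67928}{41} \approx -1656.8$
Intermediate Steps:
$v{\left(38,-41 \right)} - 1657 = - \frac{9}{-41} - 1657 = \left(-9\right) \left(- \frac{1}{41}\right) - 1657 = \frac{9}{41} - 1657 = - \frac{67928}{41}$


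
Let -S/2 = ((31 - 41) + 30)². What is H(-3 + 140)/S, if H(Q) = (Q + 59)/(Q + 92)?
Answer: -49/45800 ≈ -0.0010699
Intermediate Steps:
H(Q) = (59 + Q)/(92 + Q)
S = -800 (S = -2*((31 - 41) + 30)² = -2*(-10 + 30)² = -2*20² = -2*400 = -800)
H(-3 + 140)/S = ((59 + (-3 + 140))/(92 + (-3 + 140)))/(-800) = ((59 + 137)/(92 + 137))*(-1/800) = (196/229)*(-1/800) = -49/45800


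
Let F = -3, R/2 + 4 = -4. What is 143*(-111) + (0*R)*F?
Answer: -15873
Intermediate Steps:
R = -16 (R = -8 + 2*(-4) = -8 - 8 = -16)
143*(-111) + (0*R)*F = 143*(-111) + (0*(-16))*(-3) = -15873 + 0*(-3) = -15873 + 0 = -15873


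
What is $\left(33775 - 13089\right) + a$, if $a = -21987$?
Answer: $-1301$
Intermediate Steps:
$\left(33775 - 13089\right) + a = \left(33775 - 13089\right) - 21987 = 20686 - 21987 = -1301$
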